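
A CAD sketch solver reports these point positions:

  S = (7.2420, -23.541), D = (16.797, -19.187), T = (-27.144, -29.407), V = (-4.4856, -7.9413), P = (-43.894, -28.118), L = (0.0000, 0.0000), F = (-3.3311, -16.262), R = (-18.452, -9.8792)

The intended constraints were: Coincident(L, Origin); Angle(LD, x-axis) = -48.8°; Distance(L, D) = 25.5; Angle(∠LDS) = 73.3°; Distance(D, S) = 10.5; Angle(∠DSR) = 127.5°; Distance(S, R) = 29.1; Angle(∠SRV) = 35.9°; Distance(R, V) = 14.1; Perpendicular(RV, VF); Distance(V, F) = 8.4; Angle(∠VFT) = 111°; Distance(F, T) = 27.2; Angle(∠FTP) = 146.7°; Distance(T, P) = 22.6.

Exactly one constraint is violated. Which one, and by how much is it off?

Distance(T, P) = 22.6 — off by 5.80.

L = (0.00, 0.00) ✓; LD at -48.80° ✓; |LD| = 25.50 ✓; ∠LDS = 73.30° ✓; |DS| = 10.50 ✓; ∠DSR = 127.5° ✓; |SR| = 29.10 ✓; ∠SRV = 35.90° ✓; |RV| = 14.10 ✓; ∠(RV, VF) = 90.00° ✓; |VF| = 8.400 ✓; ∠VFT = 111.0° ✓; |FT| = 27.20 ✓; ∠FTP = 146.7° ✓; |TP| = 16.80 ✗.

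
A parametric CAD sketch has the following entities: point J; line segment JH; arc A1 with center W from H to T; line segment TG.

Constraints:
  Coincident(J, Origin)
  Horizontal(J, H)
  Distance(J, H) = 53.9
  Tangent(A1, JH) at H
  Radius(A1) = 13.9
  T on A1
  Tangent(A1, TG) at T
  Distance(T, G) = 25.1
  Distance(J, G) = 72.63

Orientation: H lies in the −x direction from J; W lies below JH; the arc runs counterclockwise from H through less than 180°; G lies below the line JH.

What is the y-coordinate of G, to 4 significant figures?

-42.10

J is at the origin; J and H share the same y with |JH| = 53.9 and H on the −x side, so H = (-53.90, 0.000). Tangency of A1 to JH means the radius WH is perpendicular to JH, so W = H + (0, -13.9) = (-53.90, -13.90). Since WT ⟂ TG (tangency), |WG| = √(13.9² + 25.1²) = 28.69 regardless of where T sits on A1. So G lies on both circle(J, 72.63) and circle(W, 28.69); the below-JH intersection is G = (-59.18, -42.10). T is the foot of the tangent from G: T = (-67.09, -18.28).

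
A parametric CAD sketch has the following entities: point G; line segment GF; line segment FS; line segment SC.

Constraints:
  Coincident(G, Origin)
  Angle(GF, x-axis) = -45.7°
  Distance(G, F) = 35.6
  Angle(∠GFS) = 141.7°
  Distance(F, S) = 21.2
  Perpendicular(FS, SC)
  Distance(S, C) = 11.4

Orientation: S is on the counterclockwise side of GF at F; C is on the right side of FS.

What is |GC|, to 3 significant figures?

59.5

∠GFS = 141.7°, so FS runs at -45.7° + (180° − 141.7°) = -7.40° from the x-axis; with |FS| = 21.2, S = F + 21.2·(cos -7.40°, sin -7.40°) = (45.9, -28.2). FS ⟂ SC; with |SC| = 11.4 on the right of FS, C = S + 11.4·(-0.129, -0.992) = (44.4, -39.5). Then |GC| = |C − G| = 59.5.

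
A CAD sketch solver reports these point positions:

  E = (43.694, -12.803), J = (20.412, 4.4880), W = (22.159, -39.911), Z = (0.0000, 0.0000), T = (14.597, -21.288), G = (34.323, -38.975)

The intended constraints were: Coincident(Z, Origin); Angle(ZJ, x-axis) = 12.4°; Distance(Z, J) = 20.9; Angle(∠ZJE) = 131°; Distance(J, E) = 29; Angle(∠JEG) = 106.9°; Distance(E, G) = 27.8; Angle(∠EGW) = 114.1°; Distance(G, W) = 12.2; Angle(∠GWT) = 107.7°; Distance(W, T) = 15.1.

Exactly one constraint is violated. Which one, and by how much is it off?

Distance(W, T) = 15.1 — off by 5.00.

Z = (0.00, 0.00) ✓; ZJ at 12.40° ✓; |ZJ| = 20.90 ✓; ∠ZJE = 131.0° ✓; |JE| = 29.00 ✓; ∠JEG = 106.9° ✓; |EG| = 27.80 ✓; ∠EGW = 114.1° ✓; |GW| = 12.20 ✓; ∠GWT = 107.7° ✓; |WT| = 20.10 ✗.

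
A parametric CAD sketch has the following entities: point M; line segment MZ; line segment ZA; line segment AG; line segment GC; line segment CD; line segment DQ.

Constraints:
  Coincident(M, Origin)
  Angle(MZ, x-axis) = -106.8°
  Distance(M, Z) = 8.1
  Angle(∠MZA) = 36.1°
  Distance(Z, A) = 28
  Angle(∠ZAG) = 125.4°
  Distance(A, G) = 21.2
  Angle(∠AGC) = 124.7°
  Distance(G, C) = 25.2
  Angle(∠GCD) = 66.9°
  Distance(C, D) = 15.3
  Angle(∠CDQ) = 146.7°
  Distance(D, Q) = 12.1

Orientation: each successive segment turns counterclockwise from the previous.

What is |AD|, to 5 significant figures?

31.446

M is at the origin; MZ runs at -106.8° with length 8.1, so Z = (-2.3412, -7.7543). ∠MZA = 36.1° gives ZA at 37.100° from the x-axis; with |ZA| = 28.0, A = (19.991, 9.1355). ∠ZAG = 125.4° gives AG at 91.700° from the x-axis; with |AG| = 21.2, G = (19.362, 30.326). ∠AGC = 124.7° gives GC at 147.00° from the x-axis; with |GC| = 25.2, C = (-1.7722, 44.051). ∠GCD = 66.9° gives CD at -99.900° from the x-axis; with |CD| = 15.3, D = (-4.4027, 28.979). Then |AD| = |D − A| = 31.446.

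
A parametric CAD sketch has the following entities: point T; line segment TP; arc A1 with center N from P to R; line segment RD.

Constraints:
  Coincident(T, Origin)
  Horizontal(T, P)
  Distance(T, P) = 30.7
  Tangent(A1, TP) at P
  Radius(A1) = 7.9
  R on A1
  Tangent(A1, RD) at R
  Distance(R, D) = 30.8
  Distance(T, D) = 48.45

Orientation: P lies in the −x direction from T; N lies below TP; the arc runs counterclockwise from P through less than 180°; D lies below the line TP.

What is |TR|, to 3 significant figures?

39.6

T is at the origin; TP is horizontal with |TP| = 30.7 and P on the −x side, so P = (-30.7, 0.00). Since A1 is tangent to TP there, NP ⟂ TP, so N = P + (0, -7.9) = (-30.7, -7.90). Since NR ⟂ RD (tangency), |ND| = √(7.9² + 30.8²) = 31.8 regardless of where R sits on A1. So D lies on both circle(T, 48.45) and circle(N, 31.8); the below-TP intersection is D = (-27.9, -39.6). R is the foot of the tangent from D: R = (-38.2, -10.5).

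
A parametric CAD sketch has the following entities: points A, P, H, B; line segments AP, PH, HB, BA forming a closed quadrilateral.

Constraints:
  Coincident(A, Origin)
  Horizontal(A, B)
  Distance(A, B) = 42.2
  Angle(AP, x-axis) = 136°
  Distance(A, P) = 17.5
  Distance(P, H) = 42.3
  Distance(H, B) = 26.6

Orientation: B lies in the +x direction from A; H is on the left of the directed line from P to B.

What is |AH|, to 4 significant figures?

36.35

Checks: A.y = 0.00, B.y = 0.00 ✓; |PH| = 42.30 ✓; |HB| = 26.60 ✓.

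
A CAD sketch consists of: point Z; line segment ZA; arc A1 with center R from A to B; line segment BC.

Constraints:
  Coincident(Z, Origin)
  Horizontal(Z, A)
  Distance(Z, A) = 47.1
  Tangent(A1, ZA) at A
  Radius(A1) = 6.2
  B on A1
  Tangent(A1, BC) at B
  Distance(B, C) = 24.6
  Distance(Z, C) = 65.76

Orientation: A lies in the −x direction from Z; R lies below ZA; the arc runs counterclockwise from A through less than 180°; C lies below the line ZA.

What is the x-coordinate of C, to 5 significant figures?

-59.287

Z is at the origin; Z and A share the same y with |ZA| = 47.1 and A on the −x side, so A = (-47.100, 0.0000). The tangent condition forces RA to be normal to ZA, so R = A + (0, -6.2) = (-47.100, -6.2000). Since RB ⟂ BC (tangency), |RC| = √(6.2² + 24.6²) = 25.369 regardless of where B sits on A1. So C lies on both circle(Z, 65.76) and circle(R, 25.369); the below-ZA intersection is C = (-59.287, -28.450). B is the foot of the tangent from C: B = (-53.101, -4.6408).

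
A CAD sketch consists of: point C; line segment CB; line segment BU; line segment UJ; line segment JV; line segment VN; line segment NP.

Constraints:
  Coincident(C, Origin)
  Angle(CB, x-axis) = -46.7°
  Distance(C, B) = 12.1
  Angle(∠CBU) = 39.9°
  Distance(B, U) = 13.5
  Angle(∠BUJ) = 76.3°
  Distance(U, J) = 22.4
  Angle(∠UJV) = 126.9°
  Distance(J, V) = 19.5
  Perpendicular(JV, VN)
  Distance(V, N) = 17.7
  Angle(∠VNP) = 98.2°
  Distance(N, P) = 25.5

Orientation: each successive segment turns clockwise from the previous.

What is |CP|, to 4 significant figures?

8.930

JV ⟂ VN, so VN runs at -73.60°; with |VN| = 17.7, N = (26.44, 2.300). ∠VNP = 98.2° gives NP at -155.4° from the x-axis; with |NP| = 25.5, P = (3.257, -8.315). Then |CP| = |P − C| = 8.930.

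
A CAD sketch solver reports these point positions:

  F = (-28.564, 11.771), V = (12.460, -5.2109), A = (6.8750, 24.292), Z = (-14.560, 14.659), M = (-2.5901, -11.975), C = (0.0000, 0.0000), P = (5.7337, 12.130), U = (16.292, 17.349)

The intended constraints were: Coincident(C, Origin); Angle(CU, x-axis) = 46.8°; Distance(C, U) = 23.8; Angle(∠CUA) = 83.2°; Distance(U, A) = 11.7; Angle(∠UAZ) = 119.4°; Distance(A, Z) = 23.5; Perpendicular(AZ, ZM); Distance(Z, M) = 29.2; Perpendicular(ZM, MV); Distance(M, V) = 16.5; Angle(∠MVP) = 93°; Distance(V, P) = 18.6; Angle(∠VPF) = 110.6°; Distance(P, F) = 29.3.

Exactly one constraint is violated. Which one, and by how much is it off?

Distance(P, F) = 29.3 — off by 5.00.

C = (0.00, 0.00) ✓; CU at 46.80° ✓; |CU| = 23.80 ✓; ∠CUA = 83.20° ✓; |UA| = 11.70 ✓; ∠UAZ = 119.4° ✓; |AZ| = 23.50 ✓; ∠(AZ, ZM) = 90.00° ✓; |ZM| = 29.20 ✓; ∠(ZM, MV) = 90.00° ✓; |MV| = 16.50 ✓; ∠MVP = 93.00° ✓; |VP| = 18.60 ✓; ∠VPF = 110.6° ✓; |PF| = 34.30 ✗.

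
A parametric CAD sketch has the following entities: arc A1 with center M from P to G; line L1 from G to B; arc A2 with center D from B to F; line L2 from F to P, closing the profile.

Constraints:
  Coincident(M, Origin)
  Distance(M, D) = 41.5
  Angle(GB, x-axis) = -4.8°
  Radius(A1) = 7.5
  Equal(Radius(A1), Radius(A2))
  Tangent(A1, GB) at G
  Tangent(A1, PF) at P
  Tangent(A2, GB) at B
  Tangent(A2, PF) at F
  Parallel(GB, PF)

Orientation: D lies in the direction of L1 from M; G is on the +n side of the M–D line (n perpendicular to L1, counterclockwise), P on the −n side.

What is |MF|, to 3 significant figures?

42.2

The slot axis is L1's direction at -4.8°, so u = (cos -4.8°, sin -4.8°) = (0.996, -0.0837) and n = (−sin -4.8°, cos -4.8°) = (0.0837, 0.996). M is at the origin and D lies 41.5 along u from M, so D = 41.5·u = (41.4, -3.47). Tangency of A1 to both parallel lines with radius 7.5 puts G and P at M ± 7.5·n: G = (0.628, 7.47), P = (-0.628, -7.47). Equal radii place B and F the same way about D: B = D + 7.5·n = (42.0, 4.00), F = D − 7.5·n = (40.7, -10.9). Then |MF| = |F − M| = 42.2.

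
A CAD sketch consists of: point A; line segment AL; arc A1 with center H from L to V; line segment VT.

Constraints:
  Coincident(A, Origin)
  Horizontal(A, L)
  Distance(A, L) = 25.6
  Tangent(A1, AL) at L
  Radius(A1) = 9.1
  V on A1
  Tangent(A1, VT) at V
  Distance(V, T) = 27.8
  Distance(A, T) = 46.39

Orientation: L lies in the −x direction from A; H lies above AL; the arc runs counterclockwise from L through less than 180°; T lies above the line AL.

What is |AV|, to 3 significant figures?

20.9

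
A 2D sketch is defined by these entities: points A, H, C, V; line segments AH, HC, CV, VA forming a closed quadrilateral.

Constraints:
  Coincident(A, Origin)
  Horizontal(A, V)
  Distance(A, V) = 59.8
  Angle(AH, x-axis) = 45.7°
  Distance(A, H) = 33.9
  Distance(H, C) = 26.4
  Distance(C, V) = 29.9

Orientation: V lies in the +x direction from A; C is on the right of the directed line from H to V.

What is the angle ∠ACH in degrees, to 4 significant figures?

73.64°

Checks: A = (0.00, 0.00) ✓; |HC| = 26.40 ✓; |CV| = 29.90 ✓.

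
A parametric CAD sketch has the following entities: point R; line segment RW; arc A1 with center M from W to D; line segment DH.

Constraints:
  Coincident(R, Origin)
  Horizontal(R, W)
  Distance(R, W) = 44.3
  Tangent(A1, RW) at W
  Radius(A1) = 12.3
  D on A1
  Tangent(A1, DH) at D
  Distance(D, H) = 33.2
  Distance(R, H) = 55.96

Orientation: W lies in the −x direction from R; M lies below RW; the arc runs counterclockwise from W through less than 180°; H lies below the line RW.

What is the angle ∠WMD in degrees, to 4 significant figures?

130.0°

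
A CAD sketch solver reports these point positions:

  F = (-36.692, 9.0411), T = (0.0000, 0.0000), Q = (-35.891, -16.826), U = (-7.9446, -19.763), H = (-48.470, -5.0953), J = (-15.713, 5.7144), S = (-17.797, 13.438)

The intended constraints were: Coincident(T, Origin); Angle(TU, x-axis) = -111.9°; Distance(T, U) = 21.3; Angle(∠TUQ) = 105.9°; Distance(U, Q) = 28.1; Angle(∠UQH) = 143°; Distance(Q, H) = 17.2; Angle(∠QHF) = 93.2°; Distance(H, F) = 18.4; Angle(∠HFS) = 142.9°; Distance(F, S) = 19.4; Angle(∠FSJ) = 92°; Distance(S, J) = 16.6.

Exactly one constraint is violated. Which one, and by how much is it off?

Distance(S, J) = 16.6 — off by 8.60.

T = (0.00, 0.00) ✓; TU at -111.9° ✓; |TU| = 21.30 ✓; ∠TUQ = 105.9° ✓; |UQ| = 28.10 ✓; ∠UQH = 143.0° ✓; |QH| = 17.20 ✓; ∠QHF = 93.20° ✓; |HF| = 18.40 ✓; ∠HFS = 142.9° ✓; |FS| = 19.40 ✓; ∠FSJ = 92.00° ✓; |SJ| = 8.000 ✗.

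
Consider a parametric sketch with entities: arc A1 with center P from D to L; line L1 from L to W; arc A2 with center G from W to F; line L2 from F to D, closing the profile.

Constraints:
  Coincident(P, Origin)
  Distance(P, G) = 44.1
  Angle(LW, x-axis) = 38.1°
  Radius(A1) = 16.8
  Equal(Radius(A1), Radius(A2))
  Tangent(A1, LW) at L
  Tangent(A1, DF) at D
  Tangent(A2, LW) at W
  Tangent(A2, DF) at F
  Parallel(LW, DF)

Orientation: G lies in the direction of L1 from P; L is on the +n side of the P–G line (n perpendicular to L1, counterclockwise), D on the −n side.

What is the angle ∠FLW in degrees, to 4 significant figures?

37.30°

Tangency of A1 to both parallel lines with radius 16.8 puts L and D at P ± 16.8·n: L = (-10.37, 13.22), D = (10.37, -13.22). Equal radii place W and F the same way about G: W = G + 16.8·n = (24.34, 40.43), F = G − 16.8·n = (45.07, 13.99). Then cos ∠FLW = LF·LW / (|LF||LW|), giving 37.30°.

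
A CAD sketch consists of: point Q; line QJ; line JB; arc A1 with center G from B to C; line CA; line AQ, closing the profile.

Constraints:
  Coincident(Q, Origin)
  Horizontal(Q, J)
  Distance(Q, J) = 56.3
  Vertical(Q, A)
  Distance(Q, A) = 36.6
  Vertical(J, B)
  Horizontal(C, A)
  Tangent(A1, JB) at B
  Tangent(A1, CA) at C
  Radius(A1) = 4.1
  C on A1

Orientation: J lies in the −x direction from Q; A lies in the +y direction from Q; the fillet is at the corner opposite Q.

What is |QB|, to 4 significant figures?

65.01

Q is at the origin; Q and J share the same y with |QJ| = 56.3 and J on the −x side, so J = (-56.30, 0.000). QA is vertical with |QA| = 36.6 and A on the +y side, so A = (0.000, 36.60). The virtual corner opposite Q is at (-56.30, 36.60). Tangency of A1 to JB means the radius GB is perpendicular to JB and the tangent condition forces GC to be normal to CA, with radius 4.1, so the center G sits 4.1 in from both sides at G = (-52.20, 32.50). That places the tangent points at B = (-56.30, 32.50) on JB and C = (-52.20, 36.60) on CA. Then |QB| = |B − Q| = 65.01.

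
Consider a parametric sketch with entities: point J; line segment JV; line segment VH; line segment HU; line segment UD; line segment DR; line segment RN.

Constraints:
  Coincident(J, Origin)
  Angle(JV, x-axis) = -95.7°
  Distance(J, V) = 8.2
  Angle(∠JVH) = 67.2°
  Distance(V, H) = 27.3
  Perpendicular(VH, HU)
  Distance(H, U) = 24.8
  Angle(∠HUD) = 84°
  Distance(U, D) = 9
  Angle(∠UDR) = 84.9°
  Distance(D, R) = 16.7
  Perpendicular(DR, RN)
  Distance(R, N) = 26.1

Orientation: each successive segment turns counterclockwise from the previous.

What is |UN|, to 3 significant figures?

23.4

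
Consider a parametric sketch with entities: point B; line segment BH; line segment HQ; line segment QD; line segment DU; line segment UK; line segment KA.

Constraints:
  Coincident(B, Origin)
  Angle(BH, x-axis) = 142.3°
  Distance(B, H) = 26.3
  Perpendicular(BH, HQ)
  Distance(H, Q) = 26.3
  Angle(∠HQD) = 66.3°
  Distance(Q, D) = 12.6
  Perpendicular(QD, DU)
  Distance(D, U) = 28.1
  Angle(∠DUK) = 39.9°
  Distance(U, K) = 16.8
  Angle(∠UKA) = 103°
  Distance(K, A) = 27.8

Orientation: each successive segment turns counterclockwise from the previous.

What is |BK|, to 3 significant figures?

32.9

The perpendicularity gives DU at right angles to QD, so DU runs at 76.0°; with |DU| = 28.1, U = (-17.9, 19.5). ∠DUK = 39.9° gives UK at -144° from the x-axis; with |UK| = 16.8, K = (-31.4, 9.59). Then |BK| = |K − B| = 32.9.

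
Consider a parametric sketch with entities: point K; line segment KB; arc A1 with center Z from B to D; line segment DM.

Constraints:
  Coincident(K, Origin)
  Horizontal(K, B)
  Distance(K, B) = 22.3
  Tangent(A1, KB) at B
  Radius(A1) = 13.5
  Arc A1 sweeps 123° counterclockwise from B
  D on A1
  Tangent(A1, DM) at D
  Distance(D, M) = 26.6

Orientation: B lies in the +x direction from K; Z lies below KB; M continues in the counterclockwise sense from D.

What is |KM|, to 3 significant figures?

50.1

K is at the origin; K and B share the same y with |KB| = 22.3 and B on the +x side, so B = (22.3, 0.00). The tangent condition forces ZB to be normal to KB, so Z = B + (0, -13.5) = (22.3, -13.5). On A1, B sits at bearing 90° from Z; a 123° counterclockwise sweep puts D at bearing 213°, so D = Z + 13.5·(cos 213°, sin 213°) = (11.0, -20.9). The tangent condition forces ZD to be normal to DM, so DM runs along (−sin 213°, cos 213°); with |DM| = 26.6, M = (25.5, -43.2). Then |KM| = |M − K| = 50.1.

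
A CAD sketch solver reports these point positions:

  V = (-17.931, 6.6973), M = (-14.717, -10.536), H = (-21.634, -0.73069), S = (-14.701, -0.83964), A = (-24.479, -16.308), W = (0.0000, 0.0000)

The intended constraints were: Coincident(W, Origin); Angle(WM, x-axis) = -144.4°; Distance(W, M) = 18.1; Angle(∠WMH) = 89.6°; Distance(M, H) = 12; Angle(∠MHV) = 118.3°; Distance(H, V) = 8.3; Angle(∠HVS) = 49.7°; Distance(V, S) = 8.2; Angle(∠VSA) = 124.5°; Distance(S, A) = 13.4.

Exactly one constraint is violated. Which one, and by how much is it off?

Distance(S, A) = 13.4 — off by 4.90.

W = (0.00, 0.00) ✓; WM at -144.4° ✓; |WM| = 18.10 ✓; ∠WMH = 89.60° ✓; |MH| = 12.00 ✓; ∠MHV = 118.3° ✓; |HV| = 8.300 ✓; ∠HVS = 49.70° ✓; |VS| = 8.200 ✓; ∠VSA = 124.5° ✓; |SA| = 18.30 ✗.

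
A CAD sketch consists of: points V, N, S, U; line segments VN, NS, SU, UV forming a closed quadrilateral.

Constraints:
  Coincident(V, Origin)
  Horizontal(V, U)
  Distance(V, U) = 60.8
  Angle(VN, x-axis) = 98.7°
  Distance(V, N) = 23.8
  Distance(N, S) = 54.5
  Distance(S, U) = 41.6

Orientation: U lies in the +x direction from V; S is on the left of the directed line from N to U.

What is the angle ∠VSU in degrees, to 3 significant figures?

67.9°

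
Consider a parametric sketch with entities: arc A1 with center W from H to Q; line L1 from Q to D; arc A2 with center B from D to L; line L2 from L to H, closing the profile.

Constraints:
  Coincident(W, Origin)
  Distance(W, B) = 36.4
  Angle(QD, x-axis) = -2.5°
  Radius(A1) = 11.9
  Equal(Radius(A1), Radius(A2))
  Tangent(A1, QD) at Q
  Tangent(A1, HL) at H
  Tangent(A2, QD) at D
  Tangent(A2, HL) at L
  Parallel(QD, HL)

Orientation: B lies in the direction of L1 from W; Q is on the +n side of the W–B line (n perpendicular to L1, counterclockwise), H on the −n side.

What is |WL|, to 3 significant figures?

38.3

The slot axis is L1's direction at -2.5°, so u = (cos -2.5°, sin -2.5°) = (0.999, -0.0436) and n = (−sin -2.5°, cos -2.5°) = (0.0436, 0.999). W is at the origin and B lies 36.4 along u from W, so B = 36.4·u = (36.4, -1.59). Tangency of A1 to both parallel lines with radius 11.9 puts Q and H at W ± 11.9·n: Q = (0.519, 11.9), H = (-0.519, -11.9). Equal radii place D and L the same way about B: D = B + 11.9·n = (36.9, 10.3), L = B − 11.9·n = (35.8, -13.5). Then |WL| = |L − W| = 38.3.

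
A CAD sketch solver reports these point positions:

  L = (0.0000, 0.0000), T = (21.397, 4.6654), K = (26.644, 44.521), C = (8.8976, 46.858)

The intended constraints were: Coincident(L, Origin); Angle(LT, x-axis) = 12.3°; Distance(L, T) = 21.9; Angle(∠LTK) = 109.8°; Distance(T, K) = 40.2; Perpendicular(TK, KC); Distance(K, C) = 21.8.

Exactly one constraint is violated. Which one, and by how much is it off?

Distance(K, C) = 21.8 — off by 3.90.

L = (0.00, 0.00) ✓; LT at 12.30° ✓; |LT| = 21.90 ✓; ∠LTK = 109.8° ✓; |TK| = 40.20 ✓; ∠(TK, KC) = 90.00° ✓; |KC| = 17.90 ✗.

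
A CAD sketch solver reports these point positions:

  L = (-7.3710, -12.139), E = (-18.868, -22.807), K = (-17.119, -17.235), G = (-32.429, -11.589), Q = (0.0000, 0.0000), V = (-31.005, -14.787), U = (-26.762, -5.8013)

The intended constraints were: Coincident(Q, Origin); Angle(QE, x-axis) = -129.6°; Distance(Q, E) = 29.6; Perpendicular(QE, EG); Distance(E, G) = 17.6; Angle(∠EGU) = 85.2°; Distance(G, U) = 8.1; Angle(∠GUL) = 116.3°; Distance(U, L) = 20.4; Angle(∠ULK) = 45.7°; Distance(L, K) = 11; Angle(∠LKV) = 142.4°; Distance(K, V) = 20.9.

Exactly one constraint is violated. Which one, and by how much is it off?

Distance(K, V) = 20.9 — off by 6.80.

Q = (0.00, 0.00) ✓; QE at -129.6° ✓; |QE| = 29.60 ✓; ∠(QE, EG) = 90.00° ✓; |EG| = 17.60 ✓; ∠EGU = 85.20° ✓; |GU| = 8.100 ✓; ∠GUL = 116.3° ✓; |UL| = 20.40 ✓; ∠ULK = 45.70° ✓; |LK| = 11.00 ✓; ∠LKV = 142.4° ✓; |KV| = 14.10 ✗.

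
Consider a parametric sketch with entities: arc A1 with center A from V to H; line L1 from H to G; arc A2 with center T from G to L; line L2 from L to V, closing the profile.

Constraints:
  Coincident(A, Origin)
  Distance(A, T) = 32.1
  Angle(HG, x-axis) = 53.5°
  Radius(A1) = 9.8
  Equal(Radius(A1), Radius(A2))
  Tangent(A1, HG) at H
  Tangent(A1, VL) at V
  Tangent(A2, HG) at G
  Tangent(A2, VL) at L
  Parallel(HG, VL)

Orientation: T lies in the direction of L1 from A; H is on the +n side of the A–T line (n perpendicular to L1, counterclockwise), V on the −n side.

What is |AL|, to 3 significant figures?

33.6

Tangency of A1 to both parallel lines with radius 9.8 puts H and V at A ± 9.8·n: H = (-7.88, 5.83), V = (7.88, -5.83). Equal radii place G and L the same way about T: G = T + 9.8·n = (11.2, 31.6), L = T − 9.8·n = (27.0, 20.0). Then |AL| = |L − A| = 33.6.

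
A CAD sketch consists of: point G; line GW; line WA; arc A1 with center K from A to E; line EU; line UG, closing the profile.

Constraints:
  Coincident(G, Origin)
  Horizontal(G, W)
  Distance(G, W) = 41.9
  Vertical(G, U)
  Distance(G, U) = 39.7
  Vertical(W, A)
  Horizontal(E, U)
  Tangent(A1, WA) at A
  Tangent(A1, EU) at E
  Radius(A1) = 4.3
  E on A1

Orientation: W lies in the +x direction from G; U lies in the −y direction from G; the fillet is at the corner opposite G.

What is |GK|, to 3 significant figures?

51.6

G and U share the same x with |GU| = 39.7 and U on the −y side, so U = (0.00, -39.7). The virtual corner opposite G is at (41.9, -39.7). The tangent condition forces KA to be normal to WA and the tangent condition forces KE to be normal to EU, with radius 4.3, so the center K sits 4.3 in from both sides at K = (37.6, -35.4). Then |GK| = |K − G| = 51.6.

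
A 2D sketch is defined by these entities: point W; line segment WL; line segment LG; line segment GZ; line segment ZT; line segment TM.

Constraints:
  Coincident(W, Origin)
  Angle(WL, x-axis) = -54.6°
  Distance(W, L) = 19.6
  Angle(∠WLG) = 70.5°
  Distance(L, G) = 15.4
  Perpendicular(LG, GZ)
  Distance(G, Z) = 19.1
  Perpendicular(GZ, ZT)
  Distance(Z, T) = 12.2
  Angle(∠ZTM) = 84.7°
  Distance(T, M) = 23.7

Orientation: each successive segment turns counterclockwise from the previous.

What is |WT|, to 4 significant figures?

3.400

LG is perpendicular to GZ, so GZ runs at 144.9°; with |GZ| = 19.1, Z = (4.582, 7.606). The perpendicularity gives ZT at right angles to GZ, so ZT runs at -125.1°; with |ZT| = 12.2, T = (-2.433, -2.376). Then |WT| = |T − W| = 3.400.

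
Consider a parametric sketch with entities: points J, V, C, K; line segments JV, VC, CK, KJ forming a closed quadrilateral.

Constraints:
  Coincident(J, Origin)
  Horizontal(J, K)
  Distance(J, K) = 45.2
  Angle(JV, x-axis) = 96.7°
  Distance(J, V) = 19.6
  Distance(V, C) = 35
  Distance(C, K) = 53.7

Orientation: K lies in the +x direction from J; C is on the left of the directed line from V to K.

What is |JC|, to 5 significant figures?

50.830

J is at the origin; JK is horizontal with |JK| = 45.2 and K in +x, so K = (45.2, 0). JV runs at 96.7° with |JV| = 19.6, so V = (-2.2867, 19.466). C is determined by |VC| = 35.0 and |CK| = 53.7 together: it lies at the intersection of circle(V, 35.0) and circle(K, 53.7). With |VK| = 51.322, the foot of the radical line on VK is 9.5012 from V and the perpendicular offset is √(35.0² − 9.5012²) = 33.686. Taking the left-of-VK solution: C = (19.281, 47.031).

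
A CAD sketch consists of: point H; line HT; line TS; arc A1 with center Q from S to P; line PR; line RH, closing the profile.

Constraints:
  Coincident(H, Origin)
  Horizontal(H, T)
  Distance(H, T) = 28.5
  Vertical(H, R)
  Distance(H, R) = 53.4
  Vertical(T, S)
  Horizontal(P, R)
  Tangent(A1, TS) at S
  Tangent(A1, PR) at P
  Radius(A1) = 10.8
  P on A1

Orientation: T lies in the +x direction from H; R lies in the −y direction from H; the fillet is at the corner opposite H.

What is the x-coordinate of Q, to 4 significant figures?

17.70

H is at the origin; H and T share the same y with |HT| = 28.5 and T on the +x side, so T = (28.50, 0.000). H and R share the same x with |HR| = 53.4 and R on the −y side, so R = (0.000, -53.40). The virtual corner opposite H is at (28.50, -53.40). A1 meets TS tangentially, so QS is at right angles to TS and the tangent condition forces QP to be normal to PR, with radius 10.8, so the center Q sits 10.8 in from both sides at Q = (17.70, -42.60). So Q.x = 17.70.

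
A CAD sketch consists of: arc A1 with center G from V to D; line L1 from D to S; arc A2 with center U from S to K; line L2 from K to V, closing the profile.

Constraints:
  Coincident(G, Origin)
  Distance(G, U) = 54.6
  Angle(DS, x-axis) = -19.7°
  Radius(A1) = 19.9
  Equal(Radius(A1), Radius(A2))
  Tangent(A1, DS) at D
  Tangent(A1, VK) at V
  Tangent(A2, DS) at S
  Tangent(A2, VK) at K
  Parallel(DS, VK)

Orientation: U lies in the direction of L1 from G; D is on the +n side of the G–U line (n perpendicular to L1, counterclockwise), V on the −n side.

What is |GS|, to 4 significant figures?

58.11

Tangency of A1 to both parallel lines with radius 19.9 puts D and V at G ± 19.9·n: D = (6.708, 18.74), V = (-6.708, -18.74). Equal radii place S and K the same way about U: S = U + 19.9·n = (58.11, 0.3299), K = U − 19.9·n = (44.70, -37.14). Then |GS| = |S − G| = 58.11.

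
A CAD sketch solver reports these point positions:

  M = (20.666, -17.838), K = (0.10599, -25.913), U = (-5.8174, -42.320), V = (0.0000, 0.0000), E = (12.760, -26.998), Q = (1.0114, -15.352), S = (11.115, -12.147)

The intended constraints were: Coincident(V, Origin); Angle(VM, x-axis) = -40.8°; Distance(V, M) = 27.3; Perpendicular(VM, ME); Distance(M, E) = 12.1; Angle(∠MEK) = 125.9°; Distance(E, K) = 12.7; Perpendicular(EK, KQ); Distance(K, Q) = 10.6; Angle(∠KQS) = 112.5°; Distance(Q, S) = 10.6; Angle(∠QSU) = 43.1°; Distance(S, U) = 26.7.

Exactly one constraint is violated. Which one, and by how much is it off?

Distance(S, U) = 26.7 — off by 7.90.

V = (0.00, 0.00) ✓; VM at -40.80° ✓; |VM| = 27.30 ✓; ∠(VM, ME) = 90.00° ✓; |ME| = 12.10 ✓; ∠MEK = 125.9° ✓; |EK| = 12.70 ✓; ∠(EK, KQ) = 90.00° ✓; |KQ| = 10.60 ✓; ∠KQS = 112.5° ✓; |QS| = 10.60 ✓; ∠QSU = 43.10° ✓; |SU| = 34.60 ✗.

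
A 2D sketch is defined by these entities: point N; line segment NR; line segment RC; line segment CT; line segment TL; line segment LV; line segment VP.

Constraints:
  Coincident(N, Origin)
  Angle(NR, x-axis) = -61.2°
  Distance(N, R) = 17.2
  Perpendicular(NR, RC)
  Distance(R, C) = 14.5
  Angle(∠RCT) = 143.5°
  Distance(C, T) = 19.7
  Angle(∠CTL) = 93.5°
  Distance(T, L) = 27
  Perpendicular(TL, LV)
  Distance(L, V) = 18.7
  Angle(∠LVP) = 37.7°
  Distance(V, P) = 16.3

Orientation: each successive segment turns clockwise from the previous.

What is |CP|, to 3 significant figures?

22.9

N is at the origin; NR runs at -61.2° with length 17.2, so R = (8.29, -15.1). NR ⟂ RC, so RC runs at -151°; with |RC| = 14.5, C = (-4.42, -22.1). ∠RCT = 143.5° gives CT at 172° from the x-axis; with |CT| = 19.7, T = (-23.9, -19.4). ∠CTL = 93.5° gives TL at 85.8° from the x-axis; with |TL| = 27.0, L = (-22.0, 7.51). The perpendicularity gives LV at right angles to TL, so LV runs at -4.20°; with |LV| = 18.7, V = (-3.32, 6.14). ∠LVP = 37.7° gives VP at -146° from the x-axis; with |VP| = 16.3, P = (-16.9, -2.86). Then |CP| = |P − C| = 22.9.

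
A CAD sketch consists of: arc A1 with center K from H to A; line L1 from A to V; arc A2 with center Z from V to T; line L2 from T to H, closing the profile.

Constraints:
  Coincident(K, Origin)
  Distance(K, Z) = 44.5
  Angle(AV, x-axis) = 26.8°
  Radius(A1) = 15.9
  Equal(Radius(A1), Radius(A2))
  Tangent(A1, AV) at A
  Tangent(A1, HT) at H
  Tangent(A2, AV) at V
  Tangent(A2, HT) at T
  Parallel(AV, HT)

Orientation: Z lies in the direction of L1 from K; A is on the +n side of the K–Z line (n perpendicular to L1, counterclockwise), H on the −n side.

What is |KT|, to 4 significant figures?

47.26

The slot axis is L1's direction at 26.8°, so u = (cos 26.8°, sin 26.8°) = (0.8926, 0.4509) and n = (−sin 26.8°, cos 26.8°) = (-0.4509, 0.8926). K is at the origin and Z lies 44.5 along u from K, so Z = 44.5·u = (39.72, 20.06). Tangency of A1 to both parallel lines with radius 15.9 puts A and H at K ± 15.9·n: A = (-7.169, 14.19), H = (7.169, -14.19). Equal radii place V and T the same way about Z: V = Z + 15.9·n = (32.55, 34.26), T = Z − 15.9·n = (46.89, 5.872). Then |KT| = |T − K| = 47.26.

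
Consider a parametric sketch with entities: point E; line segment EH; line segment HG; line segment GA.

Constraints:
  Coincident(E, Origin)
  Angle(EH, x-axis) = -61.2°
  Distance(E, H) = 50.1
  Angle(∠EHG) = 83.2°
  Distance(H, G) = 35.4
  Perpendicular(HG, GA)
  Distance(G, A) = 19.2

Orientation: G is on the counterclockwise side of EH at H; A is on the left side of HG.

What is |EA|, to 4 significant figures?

42.44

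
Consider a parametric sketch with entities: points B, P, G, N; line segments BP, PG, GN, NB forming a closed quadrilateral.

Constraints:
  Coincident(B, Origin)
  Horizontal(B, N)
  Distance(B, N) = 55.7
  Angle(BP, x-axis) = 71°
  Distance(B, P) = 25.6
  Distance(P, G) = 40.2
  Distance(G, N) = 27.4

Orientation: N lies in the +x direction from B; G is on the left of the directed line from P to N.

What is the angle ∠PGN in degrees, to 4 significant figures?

102.1°

B is at the origin; BN is horizontal with |BN| = 55.7 and N in +x, so N = (55.7, 0). BP runs at 71.0° with |BP| = 25.6, so P = (8.335, 24.21). G is determined by |PG| = 40.2 and |GN| = 27.4 together: it lies at the intersection of circle(P, 40.2) and circle(N, 27.4). With |PN| = 53.19, the foot of the radical line on PN is 34.73 from P and the perpendicular offset is √(40.2² − 34.73²) = 20.25. Taking the left-of-PN solution: G = (48.47, 26.43).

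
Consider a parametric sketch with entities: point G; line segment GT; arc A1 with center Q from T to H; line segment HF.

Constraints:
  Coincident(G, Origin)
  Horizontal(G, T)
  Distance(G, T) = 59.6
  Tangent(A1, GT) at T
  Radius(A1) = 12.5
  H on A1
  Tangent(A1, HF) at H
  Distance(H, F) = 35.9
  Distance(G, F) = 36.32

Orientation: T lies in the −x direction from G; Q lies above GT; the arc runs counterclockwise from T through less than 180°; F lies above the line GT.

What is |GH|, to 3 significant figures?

51.4

Checks: G.y = 0.00, T.y = 0.00 ✓; |QH| = 12.50 ✓; ∠(QH, HF) = 90.00° ✓; |HF| = 35.90 ✓; |GF| = 36.32 ✓.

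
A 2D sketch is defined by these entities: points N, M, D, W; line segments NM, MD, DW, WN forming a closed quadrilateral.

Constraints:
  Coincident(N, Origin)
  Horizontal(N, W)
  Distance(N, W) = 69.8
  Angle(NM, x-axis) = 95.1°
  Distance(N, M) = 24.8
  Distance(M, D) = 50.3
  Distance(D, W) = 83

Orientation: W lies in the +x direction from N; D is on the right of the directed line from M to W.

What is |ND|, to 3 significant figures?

26.8

N is at the origin; NW is horizontal with |NW| = 69.8 and W in +x, so W = (69.8, 0). NM runs at 95.1° with |NM| = 24.8, so M = (-2.20, 24.7). D is determined by |MD| = 50.3 and |DW| = 83.0 together: it lies at the intersection of circle(M, 50.3) and circle(W, 83.0). With |MW| = 76.1, the foot of the radical line on MW is 9.43 from M and the perpendicular offset is √(50.3² − 9.43²) = 49.4. Taking the right-of-MW solution: D = (-9.32, -25.1).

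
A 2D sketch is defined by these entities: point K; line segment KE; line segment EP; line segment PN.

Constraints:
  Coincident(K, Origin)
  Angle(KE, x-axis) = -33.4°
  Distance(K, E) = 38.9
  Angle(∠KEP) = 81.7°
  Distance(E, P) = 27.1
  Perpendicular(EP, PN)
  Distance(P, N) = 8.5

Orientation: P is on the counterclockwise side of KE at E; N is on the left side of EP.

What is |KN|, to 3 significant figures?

36.9

∠KEP = 81.7°, so EP runs at -33.4° + (180° − 81.7°) = 64.9° from the x-axis; with |EP| = 27.1, P = E + 27.1·(cos 64.9°, sin 64.9°) = (44.0, 3.13). The perpendicularity gives PN at right angles to EP; with |PN| = 8.5 on the left of EP, N = P + 8.5·(-0.906, 0.424) = (36.3, 6.73). Then |KN| = |N − K| = 36.9.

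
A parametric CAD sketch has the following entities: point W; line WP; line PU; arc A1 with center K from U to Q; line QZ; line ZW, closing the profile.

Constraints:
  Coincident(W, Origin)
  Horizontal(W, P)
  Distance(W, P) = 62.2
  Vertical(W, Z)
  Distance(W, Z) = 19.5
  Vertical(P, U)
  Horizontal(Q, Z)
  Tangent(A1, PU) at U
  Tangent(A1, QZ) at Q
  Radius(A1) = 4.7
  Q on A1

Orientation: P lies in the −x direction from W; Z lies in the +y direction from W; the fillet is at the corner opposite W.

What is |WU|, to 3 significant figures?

63.9

The virtual corner opposite W is at (-62.2, 19.5). A1 meets PU tangentially, so KU is at right angles to PU and A1 meets QZ tangentially, so KQ is at right angles to QZ, with radius 4.7, so the center K sits 4.7 in from both sides at K = (-57.5, 14.8). That places the tangent points at U = (-62.2, 14.8) on PU and Q = (-57.5, 19.5) on QZ. Then |WU| = |U − W| = 63.9.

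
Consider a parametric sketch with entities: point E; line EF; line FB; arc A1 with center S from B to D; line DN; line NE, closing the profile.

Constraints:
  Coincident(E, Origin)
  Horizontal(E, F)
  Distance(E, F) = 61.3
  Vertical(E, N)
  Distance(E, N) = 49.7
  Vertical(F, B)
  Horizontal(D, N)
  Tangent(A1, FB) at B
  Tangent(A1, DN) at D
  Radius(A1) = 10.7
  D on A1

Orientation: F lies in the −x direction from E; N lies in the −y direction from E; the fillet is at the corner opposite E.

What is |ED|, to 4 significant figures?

70.93

E is at the origin; E and F share the same y with |EF| = 61.3 and F on the −x side, so F = (-61.30, 0.000). E and N share the same x with |EN| = 49.7 and N on the −y side, so N = (0.000, -49.70). The virtual corner opposite E is at (-61.30, -49.70). The tangent condition forces SB to be normal to FB and tangency of A1 to DN means the radius SD is perpendicular to DN, with radius 10.7, so the center S sits 10.7 in from both sides at S = (-50.60, -39.00). That places the tangent points at B = (-61.30, -39.00) on FB and D = (-50.60, -49.70) on DN. Then |ED| = |D − E| = 70.93.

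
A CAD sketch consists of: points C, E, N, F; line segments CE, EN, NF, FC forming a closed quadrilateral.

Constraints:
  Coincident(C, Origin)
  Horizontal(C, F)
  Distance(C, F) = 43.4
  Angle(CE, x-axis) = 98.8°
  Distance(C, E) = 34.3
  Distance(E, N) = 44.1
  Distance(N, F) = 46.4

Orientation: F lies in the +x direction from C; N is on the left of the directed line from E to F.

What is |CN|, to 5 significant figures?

59.121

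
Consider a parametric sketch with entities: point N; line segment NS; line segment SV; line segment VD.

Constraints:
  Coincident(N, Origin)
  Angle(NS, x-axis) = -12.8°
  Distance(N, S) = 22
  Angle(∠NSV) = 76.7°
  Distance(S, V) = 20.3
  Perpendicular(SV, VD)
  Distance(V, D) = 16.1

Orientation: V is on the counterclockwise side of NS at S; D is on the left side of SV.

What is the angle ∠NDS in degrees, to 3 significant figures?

57.6°

∠NSV = 76.7°, so SV runs at -12.8° + (180° − 76.7°) = 90.5° from the x-axis; with |SV| = 20.3, V = S + 20.3·(cos 90.5°, sin 90.5°) = (21.3, 15.4). SV ⟂ VD; with |VD| = 16.1 on the left of SV, D = V + 16.1·(-1.00, -0.00873) = (5.18, 15.3). Then cos ∠NDS = DN·DS / (|DN||DS|), giving 57.6°.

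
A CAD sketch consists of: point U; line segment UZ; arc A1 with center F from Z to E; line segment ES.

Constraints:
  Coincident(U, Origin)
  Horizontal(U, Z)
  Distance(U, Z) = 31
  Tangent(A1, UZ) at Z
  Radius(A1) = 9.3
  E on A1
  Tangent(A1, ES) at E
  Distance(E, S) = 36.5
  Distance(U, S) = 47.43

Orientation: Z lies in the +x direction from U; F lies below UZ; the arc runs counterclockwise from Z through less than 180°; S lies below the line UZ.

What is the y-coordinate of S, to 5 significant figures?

-44.273

Checks: |FE| = 9.300 ✓; ∠(FE, ES) = 90.00° ✓; |ES| = 36.50 ✓; |US| = 47.43 ✓.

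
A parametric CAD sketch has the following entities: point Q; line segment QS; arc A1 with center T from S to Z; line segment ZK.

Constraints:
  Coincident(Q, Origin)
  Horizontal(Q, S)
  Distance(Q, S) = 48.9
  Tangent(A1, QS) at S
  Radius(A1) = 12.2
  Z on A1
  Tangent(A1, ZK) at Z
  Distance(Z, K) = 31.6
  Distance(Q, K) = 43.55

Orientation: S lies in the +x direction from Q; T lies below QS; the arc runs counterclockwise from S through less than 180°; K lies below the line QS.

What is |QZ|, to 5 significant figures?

38.469

Q is at the origin; QS is horizontal with |QS| = 48.9 and S on the +x side, so S = (48.900, 0.0000). Since A1 is tangent to QS there, TS ⟂ QS, so T = S + (0, -12.2) = (48.900, -12.200). Since TZ ⟂ ZK (tangency), |TK| = √(12.2² + 31.6²) = 33.873 regardless of where Z sits on A1. So K lies on both circle(Q, 43.55) and circle(T, 33.873); the below-QS intersection is K = (24.680, -35.881). Z is the foot of the tangent from K: Z = (37.801, -7.1343).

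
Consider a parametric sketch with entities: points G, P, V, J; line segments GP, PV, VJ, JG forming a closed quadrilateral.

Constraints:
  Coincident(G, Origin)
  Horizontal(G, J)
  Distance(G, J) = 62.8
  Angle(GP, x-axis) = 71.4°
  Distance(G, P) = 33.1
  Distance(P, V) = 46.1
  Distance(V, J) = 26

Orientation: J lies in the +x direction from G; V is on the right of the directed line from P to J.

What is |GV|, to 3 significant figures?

38.0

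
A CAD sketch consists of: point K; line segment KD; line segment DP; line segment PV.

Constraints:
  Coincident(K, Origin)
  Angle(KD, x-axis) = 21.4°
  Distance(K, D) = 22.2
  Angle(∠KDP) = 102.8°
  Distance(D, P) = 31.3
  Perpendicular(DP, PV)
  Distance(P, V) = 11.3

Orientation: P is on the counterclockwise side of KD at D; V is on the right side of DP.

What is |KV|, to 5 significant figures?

48.963

∠KDP = 102.8°, so DP runs at 21.4° + (180° − 102.8°) = 98.600° from the x-axis; with |DP| = 31.3, P = D + 31.3·(cos 98.600°, sin 98.600°) = (15.989, 39.048). The perpendicularity gives PV at right angles to DP; with |PV| = 11.3 on the right of DP, V = P + 11.3·(0.98876, 0.14954) = (27.162, 40.738). Then |KV| = |V − K| = 48.963.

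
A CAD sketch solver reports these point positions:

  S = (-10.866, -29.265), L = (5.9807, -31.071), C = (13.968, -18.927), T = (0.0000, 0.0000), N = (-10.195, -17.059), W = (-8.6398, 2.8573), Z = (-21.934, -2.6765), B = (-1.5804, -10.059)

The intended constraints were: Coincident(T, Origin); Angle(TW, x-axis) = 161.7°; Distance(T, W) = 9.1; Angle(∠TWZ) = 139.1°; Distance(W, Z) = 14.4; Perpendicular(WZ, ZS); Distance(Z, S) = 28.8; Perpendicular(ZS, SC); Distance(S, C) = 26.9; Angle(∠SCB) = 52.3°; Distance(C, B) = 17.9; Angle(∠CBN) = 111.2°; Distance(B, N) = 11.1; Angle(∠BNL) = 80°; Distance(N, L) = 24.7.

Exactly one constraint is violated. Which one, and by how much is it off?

Distance(N, L) = 24.7 — off by 3.30.

T = (0.00, 0.00) ✓; TW at 161.7° ✓; |TW| = 9.100 ✓; ∠TWZ = 139.1° ✓; |WZ| = 14.40 ✓; ∠(WZ, ZS) = 90.00° ✓; |ZS| = 28.80 ✓; ∠(ZS, SC) = 90.00° ✓; |SC| = 26.90 ✓; ∠SCB = 52.30° ✓; |CB| = 17.90 ✓; ∠CBN = 111.2° ✓; |BN| = 11.10 ✓; ∠BNL = 80.00° ✓; |NL| = 21.40 ✗.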